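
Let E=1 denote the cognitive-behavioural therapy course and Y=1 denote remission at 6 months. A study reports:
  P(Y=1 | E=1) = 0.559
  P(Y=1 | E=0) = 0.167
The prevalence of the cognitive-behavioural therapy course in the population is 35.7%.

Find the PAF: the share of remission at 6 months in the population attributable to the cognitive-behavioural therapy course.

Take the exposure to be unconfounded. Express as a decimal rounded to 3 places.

PAF ≈ 0.456

Let p₁ = 0.559, p₀ = 0.167.
Overall risk P(Y=1) = π·p₁ + (1−π)·p₀ = 0.357×0.559 + 0.643×0.167 = 0.30694.
Under exogeneity, PAF = [P(Y=1) − p₀] / P(Y=1).
PAF = (0.30694 − 0.167) / 0.30694 ≈ 0.4559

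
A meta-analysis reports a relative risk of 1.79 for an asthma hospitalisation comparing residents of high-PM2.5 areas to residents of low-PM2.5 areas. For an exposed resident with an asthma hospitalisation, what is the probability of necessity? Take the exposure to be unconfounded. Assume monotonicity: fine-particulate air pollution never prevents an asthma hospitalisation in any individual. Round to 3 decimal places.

Under exogeneity and monotonicity, PN = (RR − 1) / RR = 1 − 1/RR.
PN = (1.79 − 1) / 1.79 = 0.79 / 1.79 ≈ 0.4413

PN ≈ 0.441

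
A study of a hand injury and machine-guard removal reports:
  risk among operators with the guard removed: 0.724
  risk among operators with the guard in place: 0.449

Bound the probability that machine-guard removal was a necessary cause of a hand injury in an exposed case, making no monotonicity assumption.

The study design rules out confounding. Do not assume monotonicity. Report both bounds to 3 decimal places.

Let p₁ = 0.724, p₀ = 0.449.
Under exogeneity alone the bounds on PN are max{0,(p₁−p₀)/p₁} ≤ PN ≤ min{1,(1−p₀)/p₁}.
  lower = (p₁ − p₀)/p₁ = 0.275 / 0.724 ≈ 0.3798
  upper = min{1, (1 − p₀)/p₁} = 0.551 / 0.724 ≈ 0.7610

0.380 ≤ PN ≤ 0.761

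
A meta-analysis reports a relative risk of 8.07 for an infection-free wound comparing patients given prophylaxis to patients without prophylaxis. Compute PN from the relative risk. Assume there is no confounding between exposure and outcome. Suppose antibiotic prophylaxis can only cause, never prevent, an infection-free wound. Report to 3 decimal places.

PN ≈ 0.876

Under exogeneity and monotonicity, PN = (RR − 1) / RR = 1 − 1/RR.
PN = (8.07 − 1) / 8.07 = 7.07 / 8.07 ≈ 0.8761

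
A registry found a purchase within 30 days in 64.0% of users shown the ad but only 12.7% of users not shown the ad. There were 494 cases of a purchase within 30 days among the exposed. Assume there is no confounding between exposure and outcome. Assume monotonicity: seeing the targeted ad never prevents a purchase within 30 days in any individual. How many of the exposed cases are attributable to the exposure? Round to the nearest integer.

p₁ = 0.64, p₀ = 0.127.
PN = (p₁ − p₀)/p₁ = (0.64 − 0.127) / 0.64 ≈ 0.80156.
Attributable cases ≈ PN × (exposed cases) = 0.80156 × 494 ≈ 395.97.

about 396 cases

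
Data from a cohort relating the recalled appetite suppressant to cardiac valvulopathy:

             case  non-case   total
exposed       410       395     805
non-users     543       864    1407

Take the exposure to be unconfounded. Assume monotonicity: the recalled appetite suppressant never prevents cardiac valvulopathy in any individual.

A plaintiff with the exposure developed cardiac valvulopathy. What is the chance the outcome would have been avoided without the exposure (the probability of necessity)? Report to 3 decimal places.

PN ≈ 0.242

p₁ = P(outcome | exposed) = 410/805 = 0.50932
p₀ = P(outcome | unexposed) = 543/1407 = 0.38593
Under exogeneity and monotonicity, PN = (p₁ − p₀) / p₁.
PN = (0.50932 − 0.38593) / 0.50932 = 0.12339 / 0.50932 ≈ 0.2423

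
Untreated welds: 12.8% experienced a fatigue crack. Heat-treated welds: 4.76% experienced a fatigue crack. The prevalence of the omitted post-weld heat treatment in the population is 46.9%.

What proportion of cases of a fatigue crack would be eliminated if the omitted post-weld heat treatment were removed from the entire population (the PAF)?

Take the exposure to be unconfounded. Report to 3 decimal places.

PAF ≈ 0.442

p₁ = 0.128, p₀ = 0.0476.
Overall risk P(Y=1) = π·p₁ + (1−π)·p₀ = 0.469×0.128 + 0.531×0.0476 = 0.085308.
Under exogeneity, PAF = [P(Y=1) − p₀] / P(Y=1).
PAF = (0.085308 − 0.0476) / 0.085308 ≈ 0.4420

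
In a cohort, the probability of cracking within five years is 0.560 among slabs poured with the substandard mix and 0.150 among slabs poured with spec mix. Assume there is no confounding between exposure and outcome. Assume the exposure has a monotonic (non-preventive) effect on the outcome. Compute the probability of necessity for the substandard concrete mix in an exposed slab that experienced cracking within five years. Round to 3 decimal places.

PN ≈ 0.732

Let p₁ = 0.56, p₀ = 0.15.
Under exogeneity and monotonicity, PN = (p₁ − p₀) / p₁.
PN = (0.56 − 0.15) / 0.56 = 0.41 / 0.56 ≈ 0.7321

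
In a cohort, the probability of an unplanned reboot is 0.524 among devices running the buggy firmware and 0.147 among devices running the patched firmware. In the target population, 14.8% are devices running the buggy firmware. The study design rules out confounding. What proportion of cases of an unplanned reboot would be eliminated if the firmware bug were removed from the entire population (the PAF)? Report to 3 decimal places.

Let p₁ = 0.524, p₀ = 0.147.
Overall risk P(Y=1) = π·p₁ + (1−π)·p₀ = 0.148×0.524 + 0.852×0.147 = 0.2028.
Under exogeneity, PAF = [P(Y=1) − p₀] / P(Y=1).
PAF = (0.2028 − 0.147) / 0.2028 ≈ 0.2751

PAF ≈ 0.275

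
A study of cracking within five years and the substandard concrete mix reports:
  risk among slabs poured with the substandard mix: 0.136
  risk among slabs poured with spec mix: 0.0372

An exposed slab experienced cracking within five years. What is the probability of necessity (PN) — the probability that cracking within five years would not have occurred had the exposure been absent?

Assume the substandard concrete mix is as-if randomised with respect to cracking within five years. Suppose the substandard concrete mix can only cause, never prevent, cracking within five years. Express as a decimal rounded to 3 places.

PN ≈ 0.726

Let p₁ = 0.136, p₀ = 0.0372.
Under exogeneity and monotonicity, PN = (p₁ − p₀) / p₁.
PN = (0.136 − 0.0372) / 0.136 = 0.0988 / 0.136 ≈ 0.7265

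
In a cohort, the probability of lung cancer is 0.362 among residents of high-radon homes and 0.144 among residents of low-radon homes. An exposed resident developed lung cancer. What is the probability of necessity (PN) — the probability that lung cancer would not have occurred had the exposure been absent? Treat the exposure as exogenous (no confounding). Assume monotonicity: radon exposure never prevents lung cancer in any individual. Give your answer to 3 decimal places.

Let p₁ = 0.362, p₀ = 0.144.
Under exogeneity and monotonicity, PN = (p₁ − p₀) / p₁.
PN = (0.362 − 0.144) / 0.362 = 0.218 / 0.362 ≈ 0.6022

PN ≈ 0.602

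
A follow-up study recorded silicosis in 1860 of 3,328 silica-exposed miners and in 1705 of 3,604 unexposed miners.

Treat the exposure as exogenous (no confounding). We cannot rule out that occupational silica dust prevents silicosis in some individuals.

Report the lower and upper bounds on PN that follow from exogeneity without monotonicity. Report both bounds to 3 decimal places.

p₁ = P(outcome | exposed) = 1860/3328 = 0.55889
p₀ = P(outcome | unexposed) = 1705/3604 = 0.47309
Under exogeneity alone the bounds on PN are max{0,(p₁−p₀)/p₁} ≤ PN ≤ min{1,(1−p₀)/p₁}.
  lower = (p₁ − p₀)/p₁ = 0.085809 / 0.55889 ≈ 0.1535
  upper = min{1, (1 − p₀)/p₁} = 0.52691 / 0.55889 ≈ 0.9428

0.154 ≤ PN ≤ 0.943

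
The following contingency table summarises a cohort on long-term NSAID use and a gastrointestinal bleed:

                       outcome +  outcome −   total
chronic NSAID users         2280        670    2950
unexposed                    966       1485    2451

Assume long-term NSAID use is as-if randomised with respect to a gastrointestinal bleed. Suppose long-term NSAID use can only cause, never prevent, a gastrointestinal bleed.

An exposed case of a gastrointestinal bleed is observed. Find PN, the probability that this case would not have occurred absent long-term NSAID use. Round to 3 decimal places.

p₁ = P(outcome | exposed) = 2280/2950 = 0.77288
p₀ = P(outcome | unexposed) = 966/2451 = 0.39412
Under exogeneity and monotonicity, PN = (p₁ − p₀)/p₁.
PN = (0.77288 − 0.39412) / 0.77288 ≈ 0.4901

PN ≈ 0.490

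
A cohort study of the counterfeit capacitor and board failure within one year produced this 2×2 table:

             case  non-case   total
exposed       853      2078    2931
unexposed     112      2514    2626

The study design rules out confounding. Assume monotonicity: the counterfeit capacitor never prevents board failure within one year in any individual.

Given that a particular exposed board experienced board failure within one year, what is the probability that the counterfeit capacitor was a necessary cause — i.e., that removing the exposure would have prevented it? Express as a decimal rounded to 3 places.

PN ≈ 0.853

p₁ = P(outcome | exposed) = 853/2931 = 0.29103
p₀ = P(outcome | unexposed) = 112/2626 = 0.04265
Under exogeneity and monotonicity, PN = (p₁ − p₀) / p₁.
PN = (0.29103 − 0.04265) / 0.29103 = 0.24838 / 0.29103 ≈ 0.8534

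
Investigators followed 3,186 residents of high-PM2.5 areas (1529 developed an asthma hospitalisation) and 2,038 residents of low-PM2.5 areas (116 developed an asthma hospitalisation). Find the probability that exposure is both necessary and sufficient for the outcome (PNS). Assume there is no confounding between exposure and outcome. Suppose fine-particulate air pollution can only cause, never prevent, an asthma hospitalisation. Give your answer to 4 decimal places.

p₁ = P(outcome | exposed) = 1529/3186 = 0.47991
p₀ = P(outcome | unexposed) = 116/2038 = 0.056919
Under exogeneity and monotonicity, PNS = p₁ − p₀.
PNS = 0.47991 − 0.056919 = 0.42299

PNS ≈ 0.4230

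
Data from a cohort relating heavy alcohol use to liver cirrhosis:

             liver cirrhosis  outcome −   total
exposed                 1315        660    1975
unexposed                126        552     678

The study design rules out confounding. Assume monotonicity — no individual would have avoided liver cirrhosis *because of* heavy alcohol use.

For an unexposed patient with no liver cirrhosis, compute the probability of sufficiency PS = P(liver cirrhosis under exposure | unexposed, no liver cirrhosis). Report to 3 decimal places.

PS ≈ 0.590

p₁ = P(outcome | exposed) = 1315/1975 = 0.66582
p₀ = P(outcome | unexposed) = 126/678 = 0.18584
Under exogeneity and monotonicity, PS = (p₁ − p₀) / (1 − p₀).
PS = (0.66582 − 0.18584) / (1 − 0.18584) = 0.47998 / 0.81416 ≈ 0.5895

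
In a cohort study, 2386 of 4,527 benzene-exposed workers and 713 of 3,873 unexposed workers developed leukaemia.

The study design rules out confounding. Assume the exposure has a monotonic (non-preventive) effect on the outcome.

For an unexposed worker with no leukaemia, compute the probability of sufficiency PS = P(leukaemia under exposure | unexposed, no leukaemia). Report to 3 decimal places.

PS ≈ 0.420

p₁ = P(outcome | exposed) = 2386/4527 = 0.52706
p₀ = P(outcome | unexposed) = 713/3873 = 0.1841
Under exogeneity and monotonicity, PS = (p₁ − p₀) / (1 − p₀).
PS = (0.52706 − 0.1841) / (1 − 0.1841) = 0.34296 / 0.8159 ≈ 0.4203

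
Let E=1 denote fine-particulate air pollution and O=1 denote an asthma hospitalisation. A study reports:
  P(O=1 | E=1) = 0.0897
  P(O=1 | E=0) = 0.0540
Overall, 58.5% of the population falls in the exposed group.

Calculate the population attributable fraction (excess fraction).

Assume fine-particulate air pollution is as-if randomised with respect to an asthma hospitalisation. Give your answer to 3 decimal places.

Let p₁ = 0.0897, p₀ = 0.054.
Overall risk P(Y=1) = π·p₁ + (1−π)·p₀ = 0.585×0.0897 + 0.415×0.054 = 0.074885.
Under exogeneity, PAF = [P(Y=1) − p₀] / P(Y=1).
PAF = (0.074885 − 0.054) / 0.074885 ≈ 0.2789

PAF ≈ 0.279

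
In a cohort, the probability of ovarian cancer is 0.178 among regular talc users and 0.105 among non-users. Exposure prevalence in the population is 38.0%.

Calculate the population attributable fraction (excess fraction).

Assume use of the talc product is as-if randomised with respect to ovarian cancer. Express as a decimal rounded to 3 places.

Let p₁ = 0.178, p₀ = 0.105.
Overall risk P(Y=1) = π·p₁ + (1−π)·p₀ = 0.38×0.178 + 0.62×0.105 = 0.13274.
Under exogeneity, PAF = [P(Y=1) − p₀] / P(Y=1).
PAF = (0.13274 − 0.105) / 0.13274 ≈ 0.2090

PAF ≈ 0.209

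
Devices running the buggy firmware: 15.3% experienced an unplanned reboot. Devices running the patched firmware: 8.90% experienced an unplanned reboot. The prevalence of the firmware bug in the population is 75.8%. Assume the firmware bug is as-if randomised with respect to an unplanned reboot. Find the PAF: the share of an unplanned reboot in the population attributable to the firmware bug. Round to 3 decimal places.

PAF ≈ 0.353

p₁ = 0.153, p₀ = 0.089.
Overall risk P(Y=1) = π·p₁ + (1−π)·p₀ = 0.758×0.153 + 0.242×0.089 = 0.13751.
Under exogeneity, PAF = [P(Y=1) − p₀] / P(Y=1).
PAF = (0.13751 − 0.089) / 0.13751 ≈ 0.3528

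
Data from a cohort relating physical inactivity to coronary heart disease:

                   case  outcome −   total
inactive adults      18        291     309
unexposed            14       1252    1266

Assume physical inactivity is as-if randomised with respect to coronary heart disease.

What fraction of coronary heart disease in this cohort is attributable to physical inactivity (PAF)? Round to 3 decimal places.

PAF ≈ 0.456

p₁ = P(outcome | exposed) = 18/309 = 0.058252
p₀ = P(outcome | unexposed) = 14/1266 = 0.011058
Exposure prevalence π = 309/1575 = 0.19619; overall risk P(Y=1) = 0.020317.
Under exogeneity, PAF = [P(Y=1) − p₀]/P(Y=1).
PAF = (0.020317 − 0.011058) / 0.020317 ≈ 0.4557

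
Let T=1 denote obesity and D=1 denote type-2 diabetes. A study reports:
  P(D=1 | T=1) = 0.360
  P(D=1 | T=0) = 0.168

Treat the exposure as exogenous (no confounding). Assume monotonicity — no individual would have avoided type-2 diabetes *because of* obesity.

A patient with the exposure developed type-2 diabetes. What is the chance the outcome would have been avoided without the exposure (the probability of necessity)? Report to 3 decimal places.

PN ≈ 0.533

Let p₁ = 0.36, p₀ = 0.168.
Under exogeneity and monotonicity, PN = (p₁ − p₀) / p₁.
PN = (0.36 − 0.168) / 0.36 = 0.192 / 0.36 ≈ 0.5333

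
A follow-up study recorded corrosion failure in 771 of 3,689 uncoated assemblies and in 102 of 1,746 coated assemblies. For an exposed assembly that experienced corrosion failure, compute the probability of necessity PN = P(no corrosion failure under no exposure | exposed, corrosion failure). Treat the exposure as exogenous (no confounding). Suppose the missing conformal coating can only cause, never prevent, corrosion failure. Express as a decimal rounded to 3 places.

p₁ = P(outcome | exposed) = 771/3689 = 0.209
p₀ = P(outcome | unexposed) = 102/1746 = 0.058419
Under exogeneity and monotonicity, PN = (p₁ − p₀) / p₁.
PN = (0.209 − 0.058419) / 0.209 = 0.15058 / 0.209 ≈ 0.7205

PN ≈ 0.720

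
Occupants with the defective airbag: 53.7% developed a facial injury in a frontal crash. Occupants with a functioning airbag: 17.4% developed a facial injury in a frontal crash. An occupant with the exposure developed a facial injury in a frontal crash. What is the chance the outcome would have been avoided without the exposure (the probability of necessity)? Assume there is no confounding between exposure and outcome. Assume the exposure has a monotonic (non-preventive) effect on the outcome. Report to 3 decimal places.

PN ≈ 0.676

p₁ = 0.537, p₀ = 0.174.
Under exogeneity and monotonicity, PN = (p₁ − p₀) / p₁.
PN = (0.537 − 0.174) / 0.537 = 0.363 / 0.537 ≈ 0.6760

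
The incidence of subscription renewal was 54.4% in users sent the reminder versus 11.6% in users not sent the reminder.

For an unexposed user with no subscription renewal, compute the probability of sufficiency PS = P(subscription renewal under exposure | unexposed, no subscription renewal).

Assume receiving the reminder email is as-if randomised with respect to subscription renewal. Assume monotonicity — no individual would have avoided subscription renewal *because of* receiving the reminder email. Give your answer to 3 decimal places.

PS ≈ 0.484

p₁ = 0.544, p₀ = 0.116.
Under exogeneity and monotonicity, PS = (p₁ − p₀) / (1 − p₀).
PS = (0.544 − 0.116) / (1 − 0.116) = 0.428 / 0.884 ≈ 0.4842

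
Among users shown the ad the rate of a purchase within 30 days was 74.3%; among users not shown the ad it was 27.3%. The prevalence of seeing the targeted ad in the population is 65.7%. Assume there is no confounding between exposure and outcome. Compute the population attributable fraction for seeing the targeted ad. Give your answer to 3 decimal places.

PAF ≈ 0.531

p₁ = 0.743, p₀ = 0.273.
Overall risk P(Y=1) = π·p₁ + (1−π)·p₀ = 0.657×0.743 + 0.343×0.273 = 0.58179.
Under exogeneity, PAF = [P(Y=1) − p₀] / P(Y=1).
PAF = (0.58179 − 0.273) / 0.58179 ≈ 0.5308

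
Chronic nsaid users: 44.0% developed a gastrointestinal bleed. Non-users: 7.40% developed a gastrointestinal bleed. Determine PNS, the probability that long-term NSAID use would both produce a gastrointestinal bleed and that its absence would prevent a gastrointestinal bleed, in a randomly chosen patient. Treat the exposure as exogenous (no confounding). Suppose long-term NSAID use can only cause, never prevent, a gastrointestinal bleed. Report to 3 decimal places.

PNS ≈ 0.366

p₁ = 0.44, p₀ = 0.074.
Under exogeneity and monotonicity, PNS = p₁ − p₀.
PNS = 0.44 − 0.074 = 0.366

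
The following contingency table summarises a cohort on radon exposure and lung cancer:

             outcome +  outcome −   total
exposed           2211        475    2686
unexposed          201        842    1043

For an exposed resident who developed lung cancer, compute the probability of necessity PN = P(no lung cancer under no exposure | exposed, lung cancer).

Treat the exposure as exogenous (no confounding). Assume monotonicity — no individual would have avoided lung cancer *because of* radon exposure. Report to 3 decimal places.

PN ≈ 0.766

p₁ = P(outcome | exposed) = 2211/2686 = 0.82316
p₀ = P(outcome | unexposed) = 201/1043 = 0.19271
Under exogeneity and monotonicity, PN = (p₁ − p₀) / p₁.
PN = (0.82316 − 0.19271) / 0.82316 = 0.63044 / 0.82316 ≈ 0.7659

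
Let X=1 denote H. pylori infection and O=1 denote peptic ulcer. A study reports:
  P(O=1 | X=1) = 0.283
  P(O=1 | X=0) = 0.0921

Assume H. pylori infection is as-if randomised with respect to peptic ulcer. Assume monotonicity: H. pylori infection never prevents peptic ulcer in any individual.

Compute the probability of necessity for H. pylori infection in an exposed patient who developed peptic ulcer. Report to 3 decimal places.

Let p₁ = 0.283, p₀ = 0.0921.
Under exogeneity and monotonicity, PN = (p₁ − p₀) / p₁.
PN = (0.283 − 0.0921) / 0.283 = 0.1909 / 0.283 ≈ 0.6746

PN ≈ 0.675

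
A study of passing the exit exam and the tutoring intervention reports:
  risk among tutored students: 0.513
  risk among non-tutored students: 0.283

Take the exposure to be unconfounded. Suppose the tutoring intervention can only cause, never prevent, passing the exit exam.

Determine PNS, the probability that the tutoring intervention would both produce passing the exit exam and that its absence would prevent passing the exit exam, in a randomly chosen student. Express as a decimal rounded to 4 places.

PNS ≈ 0.2300

Let p₁ = 0.513, p₀ = 0.283.
Under exogeneity and monotonicity, PNS = p₁ − p₀.
PNS = 0.513 − 0.283 = 0.23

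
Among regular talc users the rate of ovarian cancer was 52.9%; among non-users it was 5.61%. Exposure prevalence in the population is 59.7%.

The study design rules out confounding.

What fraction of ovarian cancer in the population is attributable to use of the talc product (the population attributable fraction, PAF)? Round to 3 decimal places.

p₁ = 0.529, p₀ = 0.0561.
Overall risk P(Y=1) = π·p₁ + (1−π)·p₀ = 0.597×0.529 + 0.403×0.0561 = 0.33842.
Under exogeneity, PAF = [P(Y=1) − p₀] / P(Y=1).
PAF = (0.33842 − 0.0561) / 0.33842 ≈ 0.8342

PAF ≈ 0.834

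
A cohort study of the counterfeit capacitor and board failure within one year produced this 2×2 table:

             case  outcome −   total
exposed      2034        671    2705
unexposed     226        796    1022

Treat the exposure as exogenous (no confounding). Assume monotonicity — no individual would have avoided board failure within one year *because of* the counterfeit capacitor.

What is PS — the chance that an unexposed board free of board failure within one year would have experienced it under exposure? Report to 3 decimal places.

PS ≈ 0.682

p₁ = P(outcome | exposed) = 2034/2705 = 0.75194
p₀ = P(outcome | unexposed) = 226/1022 = 0.22114
Under exogeneity and monotonicity, PS = (p₁ − p₀) / (1 − p₀).
PS = (0.75194 − 0.22114) / (1 − 0.22114) = 0.53081 / 0.77886 ≈ 0.6815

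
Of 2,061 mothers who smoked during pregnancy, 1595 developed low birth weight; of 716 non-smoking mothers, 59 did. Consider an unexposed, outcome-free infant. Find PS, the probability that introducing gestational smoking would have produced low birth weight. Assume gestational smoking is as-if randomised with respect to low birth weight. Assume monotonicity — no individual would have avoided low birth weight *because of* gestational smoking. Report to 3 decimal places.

PS ≈ 0.754

p₁ = P(outcome | exposed) = 1595/2061 = 0.7739
p₀ = P(outcome | unexposed) = 59/716 = 0.082402
Under exogeneity and monotonicity, PS = (p₁ − p₀) / (1 − p₀).
PS = (0.7739 − 0.082402) / (1 − 0.082402) = 0.69149 / 0.9176 ≈ 0.7536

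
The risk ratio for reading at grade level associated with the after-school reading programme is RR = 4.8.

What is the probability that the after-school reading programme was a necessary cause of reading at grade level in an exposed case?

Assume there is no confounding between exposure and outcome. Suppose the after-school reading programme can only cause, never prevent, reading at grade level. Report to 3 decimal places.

PN ≈ 0.792

Under exogeneity and monotonicity, PN = (RR − 1) / RR = 1 − 1/RR.
PN = (4.8 − 1) / 4.8 = 3.8 / 4.8 ≈ 0.7917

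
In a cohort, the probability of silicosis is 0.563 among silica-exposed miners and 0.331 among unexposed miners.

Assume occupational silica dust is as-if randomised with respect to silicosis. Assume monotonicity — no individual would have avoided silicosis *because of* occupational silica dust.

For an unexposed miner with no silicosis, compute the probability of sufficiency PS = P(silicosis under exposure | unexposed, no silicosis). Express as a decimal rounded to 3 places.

PS ≈ 0.347

Let p₁ = 0.563, p₀ = 0.331.
Under exogeneity and monotonicity, PS = (p₁ − p₀) / (1 − p₀).
PS = (0.563 − 0.331) / (1 − 0.331) = 0.232 / 0.669 ≈ 0.3468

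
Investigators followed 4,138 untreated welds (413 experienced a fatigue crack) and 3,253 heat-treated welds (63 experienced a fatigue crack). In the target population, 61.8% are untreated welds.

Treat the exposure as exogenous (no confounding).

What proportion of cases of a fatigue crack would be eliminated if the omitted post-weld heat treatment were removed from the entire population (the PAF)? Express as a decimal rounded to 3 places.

p₁ = P(outcome | exposed) = 413/4138 = 0.099807
p₀ = P(outcome | unexposed) = 63/3253 = 0.019367
Overall risk P(Y=1) = π·p₁ + (1−π)·p₀ = 0.618×0.099807 + 0.382×0.019367 = 0.069079.
Under exogeneity, PAF = [P(Y=1) − p₀] / P(Y=1).
PAF = (0.069079 − 0.019367) / 0.069079 ≈ 0.7196

PAF ≈ 0.720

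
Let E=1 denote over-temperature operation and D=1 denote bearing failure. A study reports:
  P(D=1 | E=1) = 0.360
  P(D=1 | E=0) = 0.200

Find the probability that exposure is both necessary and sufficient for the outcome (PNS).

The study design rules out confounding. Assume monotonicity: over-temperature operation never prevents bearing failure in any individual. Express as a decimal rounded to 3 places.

Let p₁ = 0.36, p₀ = 0.2.
Under exogeneity and monotonicity, PNS = p₁ − p₀.
PNS = 0.36 − 0.2 = 0.16

PNS ≈ 0.160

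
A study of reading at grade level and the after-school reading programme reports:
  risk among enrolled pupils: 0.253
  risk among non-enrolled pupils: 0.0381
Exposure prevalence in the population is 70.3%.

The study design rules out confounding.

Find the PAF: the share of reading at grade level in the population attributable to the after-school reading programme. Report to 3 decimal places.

Let p₁ = 0.253, p₀ = 0.0381.
Overall risk P(Y=1) = π·p₁ + (1−π)·p₀ = 0.703×0.253 + 0.297×0.0381 = 0.18917.
Under exogeneity, PAF = [P(Y=1) − p₀] / P(Y=1).
PAF = (0.18917 − 0.0381) / 0.18917 ≈ 0.7986

PAF ≈ 0.799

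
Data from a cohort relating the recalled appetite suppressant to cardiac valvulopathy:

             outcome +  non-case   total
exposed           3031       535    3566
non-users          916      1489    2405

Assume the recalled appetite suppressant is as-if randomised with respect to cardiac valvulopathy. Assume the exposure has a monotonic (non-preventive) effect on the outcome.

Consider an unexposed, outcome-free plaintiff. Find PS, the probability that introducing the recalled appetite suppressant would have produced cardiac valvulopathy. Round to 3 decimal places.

PS ≈ 0.758

p₁ = P(outcome | exposed) = 3031/3566 = 0.84997
p₀ = P(outcome | unexposed) = 916/2405 = 0.38087
Under exogeneity and monotonicity, PS = (p₁ − p₀) / (1 − p₀).
PS = (0.84997 − 0.38087) / (1 − 0.38087) = 0.4691 / 0.61913 ≈ 0.7577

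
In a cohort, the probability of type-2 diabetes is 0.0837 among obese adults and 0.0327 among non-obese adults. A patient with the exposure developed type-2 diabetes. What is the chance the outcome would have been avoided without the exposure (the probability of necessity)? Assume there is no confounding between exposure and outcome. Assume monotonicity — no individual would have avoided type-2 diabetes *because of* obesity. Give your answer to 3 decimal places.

Let p₁ = 0.0837, p₀ = 0.0327.
Under exogeneity and monotonicity, PN = (p₁ − p₀) / p₁.
PN = (0.0837 − 0.0327) / 0.0837 = 0.051 / 0.0837 ≈ 0.6093

PN ≈ 0.609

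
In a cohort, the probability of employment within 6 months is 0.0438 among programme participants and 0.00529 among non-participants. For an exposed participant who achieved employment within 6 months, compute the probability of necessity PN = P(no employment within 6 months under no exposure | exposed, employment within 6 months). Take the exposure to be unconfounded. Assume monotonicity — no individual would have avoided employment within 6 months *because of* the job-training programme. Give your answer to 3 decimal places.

Let p₁ = 0.0438, p₀ = 0.00529.
Under exogeneity and monotonicity, PN = (p₁ − p₀) / p₁.
PN = (0.0438 − 0.00529) / 0.0438 = 0.03851 / 0.0438 ≈ 0.8792

PN ≈ 0.879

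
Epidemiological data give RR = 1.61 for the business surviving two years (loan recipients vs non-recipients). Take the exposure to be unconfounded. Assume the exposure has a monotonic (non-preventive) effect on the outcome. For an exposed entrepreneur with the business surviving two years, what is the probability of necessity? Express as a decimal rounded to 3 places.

Under exogeneity and monotonicity, PN = (RR − 1) / RR = 1 − 1/RR.
PN = (1.61 − 1) / 1.61 = 0.61 / 1.61 ≈ 0.3789

PN ≈ 0.379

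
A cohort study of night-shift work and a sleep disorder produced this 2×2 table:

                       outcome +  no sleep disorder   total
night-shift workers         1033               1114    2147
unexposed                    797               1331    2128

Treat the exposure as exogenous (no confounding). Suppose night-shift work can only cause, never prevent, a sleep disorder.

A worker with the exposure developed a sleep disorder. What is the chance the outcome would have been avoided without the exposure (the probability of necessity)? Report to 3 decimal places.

PN ≈ 0.222

p₁ = P(outcome | exposed) = 1033/2147 = 0.48114
p₀ = P(outcome | unexposed) = 797/2128 = 0.37453
Under exogeneity and monotonicity, PN = (p₁ − p₀)/p₁.
PN = (0.48114 − 0.37453) / 0.48114 ≈ 0.2216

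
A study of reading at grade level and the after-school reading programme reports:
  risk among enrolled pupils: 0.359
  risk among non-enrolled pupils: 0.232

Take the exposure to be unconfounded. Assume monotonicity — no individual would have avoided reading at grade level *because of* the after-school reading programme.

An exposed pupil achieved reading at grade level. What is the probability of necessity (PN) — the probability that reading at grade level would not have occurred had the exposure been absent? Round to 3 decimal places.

PN ≈ 0.354

Let p₁ = 0.359, p₀ = 0.232.
Under exogeneity and monotonicity, PN = (p₁ − p₀) / p₁.
PN = (0.359 − 0.232) / 0.359 = 0.127 / 0.359 ≈ 0.3538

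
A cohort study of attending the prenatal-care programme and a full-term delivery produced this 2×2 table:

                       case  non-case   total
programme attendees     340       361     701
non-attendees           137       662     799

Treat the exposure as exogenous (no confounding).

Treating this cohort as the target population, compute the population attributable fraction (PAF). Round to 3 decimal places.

p₁ = P(outcome | exposed) = 340/701 = 0.48502
p₀ = P(outcome | unexposed) = 137/799 = 0.17146
Exposure prevalence π = 701/1500 = 0.46733; overall risk P(Y=1) = 0.318.
Under exogeneity, PAF = [P(Y=1) − p₀]/P(Y=1).
PAF = (0.318 − 0.17146) / 0.318 ≈ 0.4608

PAF ≈ 0.461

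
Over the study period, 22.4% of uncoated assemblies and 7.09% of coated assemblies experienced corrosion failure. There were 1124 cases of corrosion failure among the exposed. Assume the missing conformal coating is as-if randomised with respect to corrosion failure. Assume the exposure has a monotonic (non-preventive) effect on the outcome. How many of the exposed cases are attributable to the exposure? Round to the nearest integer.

p₁ = 0.224, p₀ = 0.0709.
PN = (p₁ − p₀)/p₁ = (0.224 − 0.0709) / 0.224 ≈ 0.68348.
Attributable cases ≈ PN × (exposed cases) = 0.68348 × 1124 ≈ 768.23.

about 768 cases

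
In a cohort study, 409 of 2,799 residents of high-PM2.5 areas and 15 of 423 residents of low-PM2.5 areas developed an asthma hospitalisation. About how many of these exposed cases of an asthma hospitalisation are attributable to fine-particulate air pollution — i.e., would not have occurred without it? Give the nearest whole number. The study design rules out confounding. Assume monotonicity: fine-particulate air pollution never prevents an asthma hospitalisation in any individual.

about 310 cases

p₁ = P(outcome | exposed) = 409/2799 = 0.14612
p₀ = P(outcome | unexposed) = 15/423 = 0.035461
PN = (p₁ − p₀)/p₁ = (0.14612 − 0.035461) / 0.14612 ≈ 0.75732.
Attributable cases ≈ PN × (exposed cases) = 0.75732 × 409 ≈ 309.74.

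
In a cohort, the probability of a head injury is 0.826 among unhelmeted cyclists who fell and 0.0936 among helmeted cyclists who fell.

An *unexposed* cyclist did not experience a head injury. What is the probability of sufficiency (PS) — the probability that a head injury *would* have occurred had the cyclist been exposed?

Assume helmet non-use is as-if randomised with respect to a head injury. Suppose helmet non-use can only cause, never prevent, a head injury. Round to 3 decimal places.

PS ≈ 0.808

Let p₁ = 0.826, p₀ = 0.0936.
Under exogeneity and monotonicity, PS = (p₁ − p₀) / (1 − p₀).
PS = (0.826 − 0.0936) / (1 − 0.0936) = 0.7324 / 0.9064 ≈ 0.8080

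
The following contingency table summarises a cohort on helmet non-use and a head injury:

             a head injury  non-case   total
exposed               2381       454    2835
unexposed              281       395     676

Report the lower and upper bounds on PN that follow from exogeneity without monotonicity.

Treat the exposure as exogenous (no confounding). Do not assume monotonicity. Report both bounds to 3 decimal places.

p₁ = P(outcome | exposed) = 2381/2835 = 0.83986
p₀ = P(outcome | unexposed) = 281/676 = 0.41568
Under exogeneity alone the bounds on PN are max{0,(p₁−p₀)/p₁} ≤ PN ≤ min{1,(1−p₀)/p₁}.
  lower = (p₁ − p₀)/p₁ = 0.42418 / 0.83986 ≈ 0.5051
  upper = min{1, (1 − p₀)/p₁} = 0.58432 / 0.83986 ≈ 0.6957

0.505 ≤ PN ≤ 0.696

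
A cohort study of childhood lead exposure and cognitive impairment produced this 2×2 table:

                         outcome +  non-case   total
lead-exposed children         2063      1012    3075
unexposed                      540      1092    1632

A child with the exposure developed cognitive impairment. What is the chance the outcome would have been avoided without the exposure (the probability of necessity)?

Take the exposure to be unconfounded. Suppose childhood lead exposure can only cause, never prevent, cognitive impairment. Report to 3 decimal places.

p₁ = P(outcome | exposed) = 2063/3075 = 0.67089
p₀ = P(outcome | unexposed) = 540/1632 = 0.33088
Under exogeneity and monotonicity, PN = (p₁ − p₀)/p₁.
PN = (0.67089 − 0.33088) / 0.67089 ≈ 0.5068

PN ≈ 0.507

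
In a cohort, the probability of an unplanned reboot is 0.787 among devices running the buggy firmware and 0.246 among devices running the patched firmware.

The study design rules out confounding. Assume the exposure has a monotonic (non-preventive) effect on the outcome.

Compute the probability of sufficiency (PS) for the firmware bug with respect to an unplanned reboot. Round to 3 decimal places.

PS ≈ 0.718

Let p₁ = 0.787, p₀ = 0.246.
Under exogeneity and monotonicity, PS = (p₁ − p₀) / (1 − p₀).
PS = (0.787 − 0.246) / (1 − 0.246) = 0.541 / 0.754 ≈ 0.7175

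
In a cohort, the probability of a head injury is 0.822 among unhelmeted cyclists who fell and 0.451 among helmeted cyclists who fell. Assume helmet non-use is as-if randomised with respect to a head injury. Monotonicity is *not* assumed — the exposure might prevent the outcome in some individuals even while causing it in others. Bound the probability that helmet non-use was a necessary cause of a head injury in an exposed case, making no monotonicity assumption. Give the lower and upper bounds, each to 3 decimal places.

Let p₁ = 0.822, p₀ = 0.451.
Under exogeneity alone the bounds on PN are max{0,(p₁−p₀)/p₁} ≤ PN ≤ min{1,(1−p₀)/p₁}.
  lower = (p₁ − p₀)/p₁ = 0.371 / 0.822 ≈ 0.4513
  upper = min{1, (1 − p₀)/p₁} = 0.549 / 0.822 ≈ 0.6679

0.451 ≤ PN ≤ 0.668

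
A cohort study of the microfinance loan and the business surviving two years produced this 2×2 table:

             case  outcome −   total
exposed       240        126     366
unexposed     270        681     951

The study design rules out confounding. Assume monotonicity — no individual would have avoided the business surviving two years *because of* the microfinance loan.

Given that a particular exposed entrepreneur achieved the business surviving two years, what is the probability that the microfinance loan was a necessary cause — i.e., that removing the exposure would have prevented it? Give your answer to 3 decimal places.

PN ≈ 0.567

p₁ = P(outcome | exposed) = 240/366 = 0.65574
p₀ = P(outcome | unexposed) = 270/951 = 0.28391
Under exogeneity and monotonicity, PN = (p₁ − p₀) / p₁.
PN = (0.65574 − 0.28391) / 0.65574 = 0.37183 / 0.65574 ≈ 0.5670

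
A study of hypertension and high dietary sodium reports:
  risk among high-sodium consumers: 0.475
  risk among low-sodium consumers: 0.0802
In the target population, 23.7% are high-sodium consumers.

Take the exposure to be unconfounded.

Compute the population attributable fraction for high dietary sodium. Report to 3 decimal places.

PAF ≈ 0.538

Let p₁ = 0.475, p₀ = 0.0802.
Overall risk P(Y=1) = π·p₁ + (1−π)·p₀ = 0.237×0.475 + 0.763×0.0802 = 0.17377.
Under exogeneity, PAF = [P(Y=1) − p₀] / P(Y=1).
PAF = (0.17377 − 0.0802) / 0.17377 ≈ 0.5385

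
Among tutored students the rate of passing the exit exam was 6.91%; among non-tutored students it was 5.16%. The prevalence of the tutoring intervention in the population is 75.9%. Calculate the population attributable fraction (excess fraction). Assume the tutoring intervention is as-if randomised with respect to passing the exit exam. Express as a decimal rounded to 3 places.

PAF ≈ 0.205

p₁ = 0.0691, p₀ = 0.0516.
Overall risk P(Y=1) = π·p₁ + (1−π)·p₀ = 0.759×0.0691 + 0.241×0.0516 = 0.064882.
Under exogeneity, PAF = [P(Y=1) − p₀] / P(Y=1).
PAF = (0.064882 − 0.0516) / 0.064882 ≈ 0.2047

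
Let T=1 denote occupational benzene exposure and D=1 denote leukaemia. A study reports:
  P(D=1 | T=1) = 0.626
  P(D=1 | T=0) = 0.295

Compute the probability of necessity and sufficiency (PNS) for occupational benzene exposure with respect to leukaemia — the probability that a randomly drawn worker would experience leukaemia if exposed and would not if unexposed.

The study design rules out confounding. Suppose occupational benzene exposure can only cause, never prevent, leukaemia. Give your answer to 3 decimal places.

PNS ≈ 0.331

Let p₁ = 0.626, p₀ = 0.295.
Under exogeneity and monotonicity, PNS = p₁ − p₀.
PNS = 0.626 − 0.295 = 0.331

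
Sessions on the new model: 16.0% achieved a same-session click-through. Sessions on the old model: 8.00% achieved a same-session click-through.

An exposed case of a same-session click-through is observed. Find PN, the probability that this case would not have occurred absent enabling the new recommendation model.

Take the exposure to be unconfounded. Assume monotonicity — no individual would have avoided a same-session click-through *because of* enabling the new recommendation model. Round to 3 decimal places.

p₁ = 0.16, p₀ = 0.08.
Under exogeneity and monotonicity, PN = (p₁ − p₀) / p₁.
PN = (0.16 − 0.08) / 0.16 = 0.08 / 0.16 ≈ 0.5000

PN ≈ 0.500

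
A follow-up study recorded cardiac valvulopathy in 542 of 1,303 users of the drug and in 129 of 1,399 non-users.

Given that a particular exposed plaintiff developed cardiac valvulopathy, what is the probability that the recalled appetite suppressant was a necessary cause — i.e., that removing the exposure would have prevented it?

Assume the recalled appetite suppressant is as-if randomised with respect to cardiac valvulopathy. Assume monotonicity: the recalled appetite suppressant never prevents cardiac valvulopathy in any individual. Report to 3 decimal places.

p₁ = P(outcome | exposed) = 542/1303 = 0.41596
p₀ = P(outcome | unexposed) = 129/1399 = 0.092209
Under exogeneity and monotonicity, PN = (p₁ − p₀) / p₁.
PN = (0.41596 − 0.092209) / 0.41596 = 0.32375 / 0.41596 ≈ 0.7783

PN ≈ 0.778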